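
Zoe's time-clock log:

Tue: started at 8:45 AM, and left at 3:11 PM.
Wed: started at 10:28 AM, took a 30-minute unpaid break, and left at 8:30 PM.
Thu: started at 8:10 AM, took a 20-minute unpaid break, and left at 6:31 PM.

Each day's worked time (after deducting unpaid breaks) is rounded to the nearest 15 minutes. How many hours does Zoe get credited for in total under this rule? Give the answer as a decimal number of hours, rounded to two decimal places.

Tue: 8:45 AM–3:11 PM = 6 h 26 min → rounds to 6 h 30 min
Wed: 10:28 AM–8:30 PM = 10 h 2 min − 30 min = 9 h 32 min → rounds to 9 h 30 min
Thu: 8:10 AM–6:31 PM = 10 h 21 min − 20 min = 10 h 1 min → rounds to 10 h 0 min
Total credited: 26 h 0 min.

26.00 hours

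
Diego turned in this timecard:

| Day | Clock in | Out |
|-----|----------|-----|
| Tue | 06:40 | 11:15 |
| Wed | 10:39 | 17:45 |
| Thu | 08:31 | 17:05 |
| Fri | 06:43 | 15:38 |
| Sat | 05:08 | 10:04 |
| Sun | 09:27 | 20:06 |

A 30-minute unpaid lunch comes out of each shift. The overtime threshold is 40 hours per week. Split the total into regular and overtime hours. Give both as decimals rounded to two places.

Tue: 06:40–11:15 = 4 h 35 min; less 30 min break → 4 h 5 min
Wed: 10:39–17:45 = 7 h 6 min; less 30 min break → 6 h 36 min
Thu: 08:31–17:05 = 8 h 34 min; less 30 min break → 8 h 4 min
Fri: 06:43–15:38 = 8 h 55 min; less 30 min break → 8 h 25 min
Sat: 05:08–10:04 = 4 h 56 min; less 30 min break → 4 h 26 min
Sun: 09:27–20:06 = 10 h 39 min; less 30 min break → 10 h 9 min
Total worked: 41 h 45 min = 41.75 h.
Threshold 40 h → overtime 1 h 45 min, regular 40 h 0 min.

Regular 40.00 hours, overtime 1.75 hours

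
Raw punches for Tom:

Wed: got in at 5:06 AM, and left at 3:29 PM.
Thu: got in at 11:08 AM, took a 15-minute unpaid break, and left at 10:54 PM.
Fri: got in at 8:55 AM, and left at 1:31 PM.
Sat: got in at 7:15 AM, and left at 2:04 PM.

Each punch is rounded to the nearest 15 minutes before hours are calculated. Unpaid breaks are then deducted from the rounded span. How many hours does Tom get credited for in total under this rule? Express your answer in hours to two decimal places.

Wed: in 5:06 AM→5:00 AM, out 3:29 PM→3:30 PM; 10 h 30 min
Thu: in 11:08 AM→11:15 AM, out 10:54 PM→11:00 PM; 11 h 45 min − 15 min = 11 h 30 min
Fri: in 8:55 AM→9:00 AM, out 1:31 PM→1:30 PM; 4 h 30 min
Sat: in 7:15 AM→7:15 AM, out 2:04 PM→2:00 PM; 6 h 45 min
Total credited: 33 h 15 min.

33.25 hours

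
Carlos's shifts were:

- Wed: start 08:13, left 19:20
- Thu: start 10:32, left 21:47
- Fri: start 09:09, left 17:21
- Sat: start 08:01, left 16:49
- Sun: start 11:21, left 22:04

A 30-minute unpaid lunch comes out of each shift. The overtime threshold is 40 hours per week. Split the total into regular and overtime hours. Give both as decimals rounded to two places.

Wed: 08:13–19:20 = 11 h 7 min; less 30 min break → 10 h 37 min
Thu: 10:32–21:47 = 11 h 15 min; less 30 min break → 10 h 45 min
Fri: 09:09–17:21 = 8 h 12 min; less 30 min break → 7 h 42 min
Sat: 08:01–16:49 = 8 h 48 min; less 30 min break → 8 h 18 min
Sun: 11:21–22:04 = 10 h 43 min; less 30 min break → 10 h 13 min
Total worked: 47 h 35 min = 47.58 h.
Threshold 40 h → overtime 7 h 35 min, regular 40 h 0 min.

Regular 40.00 hours, overtime 7.58 hours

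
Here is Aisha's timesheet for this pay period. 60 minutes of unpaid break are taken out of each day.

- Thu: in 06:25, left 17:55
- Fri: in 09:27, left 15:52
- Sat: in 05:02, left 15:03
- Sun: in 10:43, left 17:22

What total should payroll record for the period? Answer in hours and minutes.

30 h 35 min

Thu: 06:25–17:55 = 11 h 30 min; less 60 min break → 10 h 30 min
Fri: 09:27–15:52 = 6 h 25 min; less 60 min break → 5 h 25 min
Sat: 05:02–15:03 = 10 h 1 min; less 60 min break → 9 h 1 min
Sun: 10:43–17:22 = 6 h 39 min; less 60 min break → 5 h 39 min
Total: 10 h 30 min + 5 h 25 min + 9 h 1 min + 5 h 39 min = 30 h 35 min.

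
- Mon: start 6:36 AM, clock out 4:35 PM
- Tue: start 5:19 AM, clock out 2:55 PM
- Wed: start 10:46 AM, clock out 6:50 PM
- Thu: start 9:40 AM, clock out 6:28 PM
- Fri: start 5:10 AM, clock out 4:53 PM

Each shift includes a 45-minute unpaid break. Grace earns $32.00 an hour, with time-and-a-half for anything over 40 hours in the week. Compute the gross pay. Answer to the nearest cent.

Mon: 6:36 AM–4:35 PM = 9 h 59 min; less 45 min break → 9 h 14 min
Tue: 5:19 AM–2:55 PM = 9 h 36 min; less 45 min break → 8 h 51 min
Wed: 10:46 AM–6:50 PM = 8 h 4 min; less 45 min break → 7 h 19 min
Thu: 9:40 AM–6:28 PM = 8 h 48 min; less 45 min break → 8 h 3 min
Fri: 5:10 AM–4:53 PM = 11 h 43 min; less 45 min break → 10 h 58 min
Total worked: 44 h 25 min = 2665 min.
Regular 40 h 0 min = 2400 min at $32.00/h; overtime 4 h 25 min = 265 min at $48.00/h.
Pay = (2400 × $32.00 + 265 × $48.00) ÷ 60 = $1492.00.

$1492.00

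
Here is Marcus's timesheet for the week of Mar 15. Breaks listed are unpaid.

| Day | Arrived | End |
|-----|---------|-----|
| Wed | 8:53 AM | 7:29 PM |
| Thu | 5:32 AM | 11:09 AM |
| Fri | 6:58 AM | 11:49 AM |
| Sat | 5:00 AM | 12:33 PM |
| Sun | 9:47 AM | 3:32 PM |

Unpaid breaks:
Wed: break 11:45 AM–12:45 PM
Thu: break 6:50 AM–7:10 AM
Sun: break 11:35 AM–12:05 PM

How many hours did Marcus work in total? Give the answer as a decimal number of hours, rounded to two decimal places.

Wed: 8:53 AM–7:29 PM = 10 h 36 min; less 60 min break → 9 h 36 min
Thu: 5:32 AM–11:09 AM = 5 h 37 min; less 20 min break → 5 h 17 min
Fri: 6:58 AM–11:49 AM = 4 h 51 min
Sat: 5:00 AM–12:33 PM = 7 h 33 min
Sun: 9:47 AM–3:32 PM = 5 h 45 min; less 30 min break → 5 h 15 min
Total: 9 h 36 min + 5 h 17 min + 4 h 51 min + 7 h 33 min + 5 h 15 min = 32 h 32 min.

32.53 hours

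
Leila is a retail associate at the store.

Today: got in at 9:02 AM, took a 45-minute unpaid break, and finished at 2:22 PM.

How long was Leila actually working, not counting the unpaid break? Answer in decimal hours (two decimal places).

4.58 hours

Today: 9:02 AM–2:22 PM = 5 h 20 min; less 45 min break → 4 h 35 min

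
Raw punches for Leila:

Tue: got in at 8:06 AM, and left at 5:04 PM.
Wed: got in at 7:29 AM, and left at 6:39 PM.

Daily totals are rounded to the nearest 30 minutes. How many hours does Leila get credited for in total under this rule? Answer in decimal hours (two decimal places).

20.00 hours

Tue: 8:06 AM–5:04 PM = 8 h 58 min → rounds to 9 h 0 min
Wed: 7:29 AM–6:39 PM = 11 h 10 min → rounds to 11 h 0 min
Total credited: 20 h 0 min.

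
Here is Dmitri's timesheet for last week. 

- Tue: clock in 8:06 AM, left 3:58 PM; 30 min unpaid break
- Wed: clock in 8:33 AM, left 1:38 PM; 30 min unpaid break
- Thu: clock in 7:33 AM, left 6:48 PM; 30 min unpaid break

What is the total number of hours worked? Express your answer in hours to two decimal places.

Tue: 8:06 AM–3:58 PM = 7 h 52 min; less 30 min break → 7 h 22 min
Wed: 8:33 AM–1:38 PM = 5 h 5 min; less 30 min break → 4 h 35 min
Thu: 7:33 AM–6:48 PM = 11 h 15 min; less 30 min break → 10 h 45 min
Total: 7 h 22 min + 4 h 35 min + 10 h 45 min = 22 h 42 min.

22.70 hours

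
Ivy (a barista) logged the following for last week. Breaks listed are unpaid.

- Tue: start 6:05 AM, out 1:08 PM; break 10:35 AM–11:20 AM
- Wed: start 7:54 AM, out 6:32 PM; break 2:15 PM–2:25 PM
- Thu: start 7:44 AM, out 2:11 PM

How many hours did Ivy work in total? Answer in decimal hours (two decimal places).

Tue: 6:05 AM–1:08 PM = 7 h 3 min; less 45 min break → 6 h 18 min
Wed: 7:54 AM–6:32 PM = 10 h 38 min; less 10 min break → 10 h 28 min
Thu: 7:44 AM–2:11 PM = 6 h 27 min
Total: 6 h 18 min + 10 h 28 min + 6 h 27 min = 23 h 13 min.

23.22 hours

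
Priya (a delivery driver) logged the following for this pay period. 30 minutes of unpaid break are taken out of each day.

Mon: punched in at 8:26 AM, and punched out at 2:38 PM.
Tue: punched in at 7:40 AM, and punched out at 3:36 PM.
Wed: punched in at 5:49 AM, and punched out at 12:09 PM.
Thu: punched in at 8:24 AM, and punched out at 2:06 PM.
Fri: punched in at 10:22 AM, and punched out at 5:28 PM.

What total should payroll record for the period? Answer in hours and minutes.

30 h 46 min

Mon: 8:26 AM–2:38 PM = 6 h 12 min; less 30 min break → 5 h 42 min
Tue: 7:40 AM–3:36 PM = 7 h 56 min; less 30 min break → 7 h 26 min
Wed: 5:49 AM–12:09 PM = 6 h 20 min; less 30 min break → 5 h 50 min
Thu: 8:24 AM–2:06 PM = 5 h 42 min; less 30 min break → 5 h 12 min
Fri: 10:22 AM–5:28 PM = 7 h 6 min; less 30 min break → 6 h 36 min
Total: 5 h 42 min + 7 h 26 min + 5 h 50 min + 5 h 12 min + 6 h 36 min = 30 h 46 min.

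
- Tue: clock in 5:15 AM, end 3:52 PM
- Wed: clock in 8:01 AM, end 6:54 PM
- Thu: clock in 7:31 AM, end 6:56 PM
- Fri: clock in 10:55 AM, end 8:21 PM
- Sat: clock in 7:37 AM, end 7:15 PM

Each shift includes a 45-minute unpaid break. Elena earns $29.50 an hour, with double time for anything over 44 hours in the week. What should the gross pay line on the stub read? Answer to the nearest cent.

Tue: 5:15 AM–3:52 PM = 10 h 37 min; less 45 min break → 9 h 52 min
Wed: 8:01 AM–6:54 PM = 10 h 53 min; less 45 min break → 10 h 8 min
Thu: 7:31 AM–6:56 PM = 11 h 25 min; less 45 min break → 10 h 40 min
Fri: 10:55 AM–8:21 PM = 9 h 26 min; less 45 min break → 8 h 41 min
Sat: 7:37 AM–7:15 PM = 11 h 38 min; less 45 min break → 10 h 53 min
Total worked: 50 h 14 min = 3014 min.
Regular 44 h 0 min = 2640 min at $29.50/h; overtime 6 h 14 min = 374 min at $59.00/h.
Pay = (2640 × $29.50 + 374 × $59.00) ÷ 60 = $1665.77.

$1665.77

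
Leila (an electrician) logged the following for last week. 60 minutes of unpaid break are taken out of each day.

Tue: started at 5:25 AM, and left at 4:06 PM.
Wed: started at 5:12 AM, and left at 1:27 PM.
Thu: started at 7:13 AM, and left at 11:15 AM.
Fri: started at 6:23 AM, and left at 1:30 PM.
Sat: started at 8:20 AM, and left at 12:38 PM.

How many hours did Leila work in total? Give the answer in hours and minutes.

Tue: 5:25 AM–4:06 PM = 10 h 41 min; less 60 min break → 9 h 41 min
Wed: 5:12 AM–1:27 PM = 8 h 15 min; less 60 min break → 7 h 15 min
Thu: 7:13 AM–11:15 AM = 4 h 2 min; less 60 min break → 3 h 2 min
Fri: 6:23 AM–1:30 PM = 7 h 7 min; less 60 min break → 6 h 7 min
Sat: 8:20 AM–12:38 PM = 4 h 18 min; less 60 min break → 3 h 18 min
Total: 9 h 41 min + 7 h 15 min + 3 h 2 min + 6 h 7 min + 3 h 18 min = 29 h 23 min.

29 h 23 min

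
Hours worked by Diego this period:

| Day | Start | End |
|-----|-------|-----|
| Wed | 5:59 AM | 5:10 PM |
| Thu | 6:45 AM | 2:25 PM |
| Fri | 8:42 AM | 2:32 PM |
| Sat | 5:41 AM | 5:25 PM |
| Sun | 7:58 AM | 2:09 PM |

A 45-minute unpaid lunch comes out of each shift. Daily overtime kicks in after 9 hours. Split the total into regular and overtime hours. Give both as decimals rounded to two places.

Wed: 5:59 AM–5:10 PM = 11 h 11 min; less 45 min break → 10 h 26 min
Thu: 6:45 AM–2:25 PM = 7 h 40 min; less 45 min break → 6 h 55 min
Fri: 8:42 AM–2:32 PM = 5 h 50 min; less 45 min break → 5 h 5 min
Sat: 5:41 AM–5:25 PM = 11 h 44 min; less 45 min break → 10 h 59 min
Sun: 7:58 AM–2:09 PM = 6 h 11 min; less 45 min break → 5 h 26 min
Wed reg 9 h 0 min / OT 1 h 26 min; Thu reg 6 h 55 min / OT 0 h 0 min; Fri reg 5 h 5 min / OT 0 h 0 min; Sat reg 9 h 0 min / OT 1 h 59 min; Sun reg 5 h 26 min / OT 0 h 0 min.
Totals: regular 35 h 26 min, overtime 3 h 25 min.

Regular 35.43 hours, overtime 3.42 hours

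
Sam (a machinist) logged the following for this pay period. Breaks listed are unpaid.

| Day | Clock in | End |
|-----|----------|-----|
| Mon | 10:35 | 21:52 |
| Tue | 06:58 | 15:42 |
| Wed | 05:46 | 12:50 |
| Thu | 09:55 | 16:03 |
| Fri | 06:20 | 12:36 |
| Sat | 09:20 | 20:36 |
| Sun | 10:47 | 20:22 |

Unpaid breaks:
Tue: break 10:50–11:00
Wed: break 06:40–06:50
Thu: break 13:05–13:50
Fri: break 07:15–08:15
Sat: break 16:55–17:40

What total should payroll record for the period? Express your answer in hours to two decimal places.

57.50 hours

Mon: 10:35–21:52 = 11 h 17 min
Tue: 06:58–15:42 = 8 h 44 min; less 10 min break → 8 h 34 min
Wed: 05:46–12:50 = 7 h 4 min; less 10 min break → 6 h 54 min
Thu: 09:55–16:03 = 6 h 8 min; less 45 min break → 5 h 23 min
Fri: 06:20–12:36 = 6 h 16 min; less 60 min break → 5 h 16 min
Sat: 09:20–20:36 = 11 h 16 min; less 45 min break → 10 h 31 min
Sun: 10:47–20:22 = 9 h 35 min
Total: 11 h 17 min + 8 h 34 min + 6 h 54 min + 5 h 23 min + 5 h 16 min + 10 h 31 min + 9 h 35 min = 57 h 30 min.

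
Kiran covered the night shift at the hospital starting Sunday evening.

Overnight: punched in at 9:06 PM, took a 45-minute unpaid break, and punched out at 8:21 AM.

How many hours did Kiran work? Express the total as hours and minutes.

10 h 30 min

Overnight: 9:06 PM → midnight = 2 h 54 min; midnight → 8:21 AM = 8 h 21 min; span 11 h 15 min; less 45 min break → 10 h 30 min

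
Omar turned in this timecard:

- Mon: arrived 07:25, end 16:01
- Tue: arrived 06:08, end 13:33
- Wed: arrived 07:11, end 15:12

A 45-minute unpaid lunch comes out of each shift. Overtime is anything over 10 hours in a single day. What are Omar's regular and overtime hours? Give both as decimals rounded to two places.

Regular 21.78 hours, overtime 0.00 hours

Mon: 07:25–16:01 = 8 h 36 min; less 45 min break → 7 h 51 min
Tue: 06:08–13:33 = 7 h 25 min; less 45 min break → 6 h 40 min
Wed: 07:11–15:12 = 8 h 1 min; less 45 min break → 7 h 16 min
Mon reg 7 h 51 min / OT 0 h 0 min; Tue reg 6 h 40 min / OT 0 h 0 min; Wed reg 7 h 16 min / OT 0 h 0 min.
Totals: regular 21 h 47 min, overtime 0 h 0 min.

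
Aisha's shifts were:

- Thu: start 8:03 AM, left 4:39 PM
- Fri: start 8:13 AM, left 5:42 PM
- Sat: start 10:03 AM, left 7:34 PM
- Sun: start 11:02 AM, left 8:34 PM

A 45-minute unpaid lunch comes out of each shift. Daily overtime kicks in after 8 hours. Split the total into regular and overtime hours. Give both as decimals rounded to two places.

Thu: 8:03 AM–4:39 PM = 8 h 36 min; less 45 min break → 7 h 51 min
Fri: 8:13 AM–5:42 PM = 9 h 29 min; less 45 min break → 8 h 44 min
Sat: 10:03 AM–7:34 PM = 9 h 31 min; less 45 min break → 8 h 46 min
Sun: 11:02 AM–8:34 PM = 9 h 32 min; less 45 min break → 8 h 47 min
Thu reg 7 h 51 min / OT 0 h 0 min; Fri reg 8 h 0 min / OT 0 h 44 min; Sat reg 8 h 0 min / OT 0 h 46 min; Sun reg 8 h 0 min / OT 0 h 47 min.
Totals: regular 31 h 51 min, overtime 2 h 17 min.

Regular 31.85 hours, overtime 2.28 hours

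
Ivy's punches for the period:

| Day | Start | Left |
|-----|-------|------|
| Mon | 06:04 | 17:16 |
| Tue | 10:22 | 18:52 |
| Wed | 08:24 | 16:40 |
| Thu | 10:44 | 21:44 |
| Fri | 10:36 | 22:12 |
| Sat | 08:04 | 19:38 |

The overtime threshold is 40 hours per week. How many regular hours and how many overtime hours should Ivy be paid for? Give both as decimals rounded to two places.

Regular 40.00 hours, overtime 22.13 hours

Mon: 06:04–17:16 = 11 h 12 min
Tue: 10:22–18:52 = 8 h 30 min
Wed: 08:24–16:40 = 8 h 16 min
Thu: 10:44–21:44 = 11 h 0 min
Fri: 10:36–22:12 = 11 h 36 min
Sat: 08:04–19:38 = 11 h 34 min
Total worked: 62 h 8 min = 62.13 h.
Threshold 40 h → overtime 22 h 8 min, regular 40 h 0 min.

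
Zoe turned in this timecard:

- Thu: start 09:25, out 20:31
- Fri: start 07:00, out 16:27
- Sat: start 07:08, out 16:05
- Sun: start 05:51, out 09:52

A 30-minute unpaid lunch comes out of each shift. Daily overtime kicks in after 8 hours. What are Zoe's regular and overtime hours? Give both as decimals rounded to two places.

Thu: 09:25–20:31 = 11 h 6 min; less 30 min break → 10 h 36 min
Fri: 07:00–16:27 = 9 h 27 min; less 30 min break → 8 h 57 min
Sat: 07:08–16:05 = 8 h 57 min; less 30 min break → 8 h 27 min
Sun: 05:51–09:52 = 4 h 1 min; less 30 min break → 3 h 31 min
Thu reg 8 h 0 min / OT 2 h 36 min; Fri reg 8 h 0 min / OT 0 h 57 min; Sat reg 8 h 0 min / OT 0 h 27 min; Sun reg 3 h 31 min / OT 0 h 0 min.
Totals: regular 27 h 31 min, overtime 4 h 0 min.

Regular 27.52 hours, overtime 4.00 hours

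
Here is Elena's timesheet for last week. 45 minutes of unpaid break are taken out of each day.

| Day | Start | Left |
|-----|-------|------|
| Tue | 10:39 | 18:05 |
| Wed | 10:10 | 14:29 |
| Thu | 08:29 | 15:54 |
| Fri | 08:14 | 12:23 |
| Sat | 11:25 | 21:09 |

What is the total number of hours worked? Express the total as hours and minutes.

Tue: 10:39–18:05 = 7 h 26 min; less 45 min break → 6 h 41 min
Wed: 10:10–14:29 = 4 h 19 min; less 45 min break → 3 h 34 min
Thu: 08:29–15:54 = 7 h 25 min; less 45 min break → 6 h 40 min
Fri: 08:14–12:23 = 4 h 9 min; less 45 min break → 3 h 24 min
Sat: 11:25–21:09 = 9 h 44 min; less 45 min break → 8 h 59 min
Total: 6 h 41 min + 3 h 34 min + 6 h 40 min + 3 h 24 min + 8 h 59 min = 29 h 18 min.

29 h 18 min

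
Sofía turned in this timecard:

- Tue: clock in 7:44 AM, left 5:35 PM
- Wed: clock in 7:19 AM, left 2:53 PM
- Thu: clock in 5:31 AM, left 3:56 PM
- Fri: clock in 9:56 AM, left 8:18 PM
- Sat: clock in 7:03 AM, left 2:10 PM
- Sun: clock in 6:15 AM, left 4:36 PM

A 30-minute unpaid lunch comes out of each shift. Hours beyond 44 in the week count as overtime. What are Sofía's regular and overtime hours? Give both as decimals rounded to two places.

Tue: 7:44 AM–5:35 PM = 9 h 51 min; less 30 min break → 9 h 21 min
Wed: 7:19 AM–2:53 PM = 7 h 34 min; less 30 min break → 7 h 4 min
Thu: 5:31 AM–3:56 PM = 10 h 25 min; less 30 min break → 9 h 55 min
Fri: 9:56 AM–8:18 PM = 10 h 22 min; less 30 min break → 9 h 52 min
Sat: 7:03 AM–2:10 PM = 7 h 7 min; less 30 min break → 6 h 37 min
Sun: 6:15 AM–4:36 PM = 10 h 21 min; less 30 min break → 9 h 51 min
Total worked: 52 h 40 min = 52.67 h.
Threshold 44 h → overtime 8 h 40 min, regular 44 h 0 min.

Regular 44.00 hours, overtime 8.67 hours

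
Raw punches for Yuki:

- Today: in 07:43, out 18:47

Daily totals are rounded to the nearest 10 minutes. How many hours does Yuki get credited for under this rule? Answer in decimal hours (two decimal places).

Today: 07:43–18:47 = 11 h 4 min → rounds to 11 h 0 min

11.00 hours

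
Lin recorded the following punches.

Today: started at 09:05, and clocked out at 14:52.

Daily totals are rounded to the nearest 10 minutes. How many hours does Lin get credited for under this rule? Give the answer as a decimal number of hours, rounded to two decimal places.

Today: 09:05–14:52 = 5 h 47 min → rounds to 5 h 50 min

5.83 hours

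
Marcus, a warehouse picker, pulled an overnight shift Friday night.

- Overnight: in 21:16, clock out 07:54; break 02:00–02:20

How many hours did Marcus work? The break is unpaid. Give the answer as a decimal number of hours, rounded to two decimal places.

Overnight: 21:16 → midnight = 2 h 44 min; midnight → 07:54 = 7 h 54 min; span 10 h 38 min; less 20 min break → 10 h 18 min

10.30 hours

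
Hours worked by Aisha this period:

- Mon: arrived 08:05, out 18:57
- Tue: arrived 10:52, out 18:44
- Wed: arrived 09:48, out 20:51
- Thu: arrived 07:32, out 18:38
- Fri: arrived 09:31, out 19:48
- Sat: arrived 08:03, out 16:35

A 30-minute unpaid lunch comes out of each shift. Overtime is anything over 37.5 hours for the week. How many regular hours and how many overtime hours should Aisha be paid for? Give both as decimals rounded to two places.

Regular 37.50 hours, overtime 19.20 hours

Mon: 08:05–18:57 = 10 h 52 min; less 30 min break → 10 h 22 min
Tue: 10:52–18:44 = 7 h 52 min; less 30 min break → 7 h 22 min
Wed: 09:48–20:51 = 11 h 3 min; less 30 min break → 10 h 33 min
Thu: 07:32–18:38 = 11 h 6 min; less 30 min break → 10 h 36 min
Fri: 09:31–19:48 = 10 h 17 min; less 30 min break → 9 h 47 min
Sat: 08:03–16:35 = 8 h 32 min; less 30 min break → 8 h 2 min
Total worked: 56 h 42 min = 56.70 h.
Threshold 37.5 h → overtime 19 h 12 min, regular 37 h 30 min.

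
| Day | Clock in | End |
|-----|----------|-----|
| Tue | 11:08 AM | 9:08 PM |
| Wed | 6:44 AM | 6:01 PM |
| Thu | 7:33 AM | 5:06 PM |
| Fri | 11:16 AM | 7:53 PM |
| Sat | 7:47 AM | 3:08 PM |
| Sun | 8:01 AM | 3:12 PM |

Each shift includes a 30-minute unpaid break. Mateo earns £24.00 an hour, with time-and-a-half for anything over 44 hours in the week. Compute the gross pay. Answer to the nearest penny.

£1307.40

Tue: 11:08 AM–9:08 PM = 10 h 0 min; less 30 min break → 9 h 30 min
Wed: 6:44 AM–6:01 PM = 11 h 17 min; less 30 min break → 10 h 47 min
Thu: 7:33 AM–5:06 PM = 9 h 33 min; less 30 min break → 9 h 3 min
Fri: 11:16 AM–7:53 PM = 8 h 37 min; less 30 min break → 8 h 7 min
Sat: 7:47 AM–3:08 PM = 7 h 21 min; less 30 min break → 6 h 51 min
Sun: 8:01 AM–3:12 PM = 7 h 11 min; less 30 min break → 6 h 41 min
Total worked: 50 h 59 min = 3059 min.
Regular 44 h 0 min = 2640 min at £24.00/h; overtime 6 h 59 min = 419 min at £36.00/h.
Pay = (2640 × £24.00 + 419 × £36.00) ÷ 60 = £1307.40.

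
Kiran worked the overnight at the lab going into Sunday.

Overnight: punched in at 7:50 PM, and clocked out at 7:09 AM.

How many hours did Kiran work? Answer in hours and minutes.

11 h 19 min

Overnight: 7:50 PM → midnight = 4 h 10 min; midnight → 7:09 AM = 7 h 9 min; span 11 h 19 min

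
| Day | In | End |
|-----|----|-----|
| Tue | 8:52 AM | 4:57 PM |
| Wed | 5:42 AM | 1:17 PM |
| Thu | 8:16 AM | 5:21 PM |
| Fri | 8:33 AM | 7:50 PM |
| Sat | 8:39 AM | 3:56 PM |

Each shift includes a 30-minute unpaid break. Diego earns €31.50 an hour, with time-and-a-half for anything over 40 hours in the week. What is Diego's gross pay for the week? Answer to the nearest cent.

Tue: 8:52 AM–4:57 PM = 8 h 5 min; less 30 min break → 7 h 35 min
Wed: 5:42 AM–1:17 PM = 7 h 35 min; less 30 min break → 7 h 5 min
Thu: 8:16 AM–5:21 PM = 9 h 5 min; less 30 min break → 8 h 35 min
Fri: 8:33 AM–7:50 PM = 11 h 17 min; less 30 min break → 10 h 47 min
Sat: 8:39 AM–3:56 PM = 7 h 17 min; less 30 min break → 6 h 47 min
Total worked: 40 h 49 min = 2449 min.
Regular 40 h 0 min = 2400 min at €31.50/h; overtime 0 h 49 min = 49 min at €47.25/h.
Pay = (2400 × €31.50 + 49 × €47.25) ÷ 60 = €1298.59.

€1298.59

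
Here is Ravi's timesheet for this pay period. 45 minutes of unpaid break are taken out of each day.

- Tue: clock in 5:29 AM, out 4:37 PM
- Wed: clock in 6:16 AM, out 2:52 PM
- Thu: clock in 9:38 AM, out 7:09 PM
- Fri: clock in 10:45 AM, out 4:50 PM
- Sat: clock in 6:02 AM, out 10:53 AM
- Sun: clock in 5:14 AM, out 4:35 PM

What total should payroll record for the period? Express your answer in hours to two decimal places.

47.03 hours

Tue: 5:29 AM–4:37 PM = 11 h 8 min; less 45 min break → 10 h 23 min
Wed: 6:16 AM–2:52 PM = 8 h 36 min; less 45 min break → 7 h 51 min
Thu: 9:38 AM–7:09 PM = 9 h 31 min; less 45 min break → 8 h 46 min
Fri: 10:45 AM–4:50 PM = 6 h 5 min; less 45 min break → 5 h 20 min
Sat: 6:02 AM–10:53 AM = 4 h 51 min; less 45 min break → 4 h 6 min
Sun: 5:14 AM–4:35 PM = 11 h 21 min; less 45 min break → 10 h 36 min
Total: 10 h 23 min + 7 h 51 min + 8 h 46 min + 5 h 20 min + 4 h 6 min + 10 h 36 min = 47 h 2 min.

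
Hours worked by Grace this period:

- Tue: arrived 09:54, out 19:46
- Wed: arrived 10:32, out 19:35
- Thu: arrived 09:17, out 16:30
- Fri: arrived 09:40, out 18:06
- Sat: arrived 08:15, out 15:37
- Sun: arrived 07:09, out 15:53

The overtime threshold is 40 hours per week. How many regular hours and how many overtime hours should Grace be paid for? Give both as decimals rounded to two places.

Tue: 09:54–19:46 = 9 h 52 min
Wed: 10:32–19:35 = 9 h 3 min
Thu: 09:17–16:30 = 7 h 13 min
Fri: 09:40–18:06 = 8 h 26 min
Sat: 08:15–15:37 = 7 h 22 min
Sun: 07:09–15:53 = 8 h 44 min
Total worked: 50 h 40 min = 50.67 h.
Threshold 40 h → overtime 10 h 40 min, regular 40 h 0 min.

Regular 40.00 hours, overtime 10.67 hours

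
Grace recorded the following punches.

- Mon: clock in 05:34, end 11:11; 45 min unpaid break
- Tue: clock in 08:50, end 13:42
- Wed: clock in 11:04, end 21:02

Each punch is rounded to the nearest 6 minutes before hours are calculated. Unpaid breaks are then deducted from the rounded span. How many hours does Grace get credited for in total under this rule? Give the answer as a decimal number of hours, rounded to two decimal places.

19.65 hours

Mon: in 05:34→05:36, out 11:11→11:12; 5 h 36 min − 45 min = 4 h 51 min
Tue: in 08:50→08:48, out 13:42→13:42; 4 h 54 min
Wed: in 11:04→11:06, out 21:02→21:00; 9 h 54 min
Total credited: 19 h 39 min.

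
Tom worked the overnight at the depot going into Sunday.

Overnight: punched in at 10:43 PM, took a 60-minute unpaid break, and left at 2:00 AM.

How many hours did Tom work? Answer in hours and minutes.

2 h 17 min

Overnight: 10:43 PM → midnight = 1 h 17 min; midnight → 2:00 AM = 2 h 0 min; span 3 h 17 min; less 60 min break → 2 h 17 min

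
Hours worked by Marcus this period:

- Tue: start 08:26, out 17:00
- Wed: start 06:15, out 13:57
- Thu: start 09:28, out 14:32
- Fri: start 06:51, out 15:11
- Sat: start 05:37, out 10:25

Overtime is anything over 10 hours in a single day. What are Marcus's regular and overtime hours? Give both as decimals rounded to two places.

Tue: 08:26–17:00 = 8 h 34 min
Wed: 06:15–13:57 = 7 h 42 min
Thu: 09:28–14:32 = 5 h 4 min
Fri: 06:51–15:11 = 8 h 20 min
Sat: 05:37–10:25 = 4 h 48 min
Tue reg 8 h 34 min / OT 0 h 0 min; Wed reg 7 h 42 min / OT 0 h 0 min; Thu reg 5 h 4 min / OT 0 h 0 min; Fri reg 8 h 20 min / OT 0 h 0 min; Sat reg 4 h 48 min / OT 0 h 0 min.
Totals: regular 34 h 28 min, overtime 0 h 0 min.

Regular 34.47 hours, overtime 0.00 hours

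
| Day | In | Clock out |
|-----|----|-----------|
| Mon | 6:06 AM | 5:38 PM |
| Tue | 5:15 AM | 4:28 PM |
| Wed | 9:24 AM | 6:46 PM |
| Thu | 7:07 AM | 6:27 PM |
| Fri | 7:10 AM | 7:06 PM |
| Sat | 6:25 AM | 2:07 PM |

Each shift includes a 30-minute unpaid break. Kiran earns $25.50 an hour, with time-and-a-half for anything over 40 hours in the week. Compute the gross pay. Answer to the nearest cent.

$1788.19

Mon: 6:06 AM–5:38 PM = 11 h 32 min; less 30 min break → 11 h 2 min
Tue: 5:15 AM–4:28 PM = 11 h 13 min; less 30 min break → 10 h 43 min
Wed: 9:24 AM–6:46 PM = 9 h 22 min; less 30 min break → 8 h 52 min
Thu: 7:07 AM–6:27 PM = 11 h 20 min; less 30 min break → 10 h 50 min
Fri: 7:10 AM–7:06 PM = 11 h 56 min; less 30 min break → 11 h 26 min
Sat: 6:25 AM–2:07 PM = 7 h 42 min; less 30 min break → 7 h 12 min
Total worked: 60 h 5 min = 3605 min.
Regular 40 h 0 min = 2400 min at $25.50/h; overtime 20 h 5 min = 1205 min at $38.25/h.
Pay = (2400 × $25.50 + 1205 × $38.25) ÷ 60 = $1788.19.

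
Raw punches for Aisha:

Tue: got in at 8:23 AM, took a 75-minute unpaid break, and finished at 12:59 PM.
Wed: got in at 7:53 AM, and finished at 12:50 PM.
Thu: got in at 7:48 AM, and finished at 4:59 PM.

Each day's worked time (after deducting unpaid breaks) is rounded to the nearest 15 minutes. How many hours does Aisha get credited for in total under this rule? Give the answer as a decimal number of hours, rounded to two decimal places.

Tue: 8:23 AM–12:59 PM = 4 h 36 min − 75 min = 3 h 21 min → rounds to 3 h 15 min
Wed: 7:53 AM–12:50 PM = 4 h 57 min → rounds to 5 h 0 min
Thu: 7:48 AM–4:59 PM = 9 h 11 min → rounds to 9 h 15 min
Total credited: 17 h 30 min.

17.50 hours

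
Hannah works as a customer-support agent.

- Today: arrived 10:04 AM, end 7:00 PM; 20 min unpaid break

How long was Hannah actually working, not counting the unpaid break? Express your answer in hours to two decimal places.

8.60 hours

Today: 10:04 AM–7:00 PM = 8 h 56 min; less 20 min break → 8 h 36 min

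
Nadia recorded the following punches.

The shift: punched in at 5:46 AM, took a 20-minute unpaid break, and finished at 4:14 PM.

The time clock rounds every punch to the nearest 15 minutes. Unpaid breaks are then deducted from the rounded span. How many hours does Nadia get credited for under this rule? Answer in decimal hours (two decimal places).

The shift: in 5:46 AM→5:45 AM, out 4:14 PM→4:15 PM; 10 h 30 min − 20 min = 10 h 10 min

10.17 hours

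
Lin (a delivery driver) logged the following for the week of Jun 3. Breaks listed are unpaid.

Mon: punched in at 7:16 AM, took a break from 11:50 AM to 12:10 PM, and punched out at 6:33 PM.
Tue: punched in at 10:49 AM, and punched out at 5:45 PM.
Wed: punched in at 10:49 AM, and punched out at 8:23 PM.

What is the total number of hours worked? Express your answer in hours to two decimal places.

Mon: 7:16 AM–6:33 PM = 11 h 17 min; less 20 min break → 10 h 57 min
Tue: 10:49 AM–5:45 PM = 6 h 56 min
Wed: 10:49 AM–8:23 PM = 9 h 34 min
Total: 10 h 57 min + 6 h 56 min + 9 h 34 min = 27 h 27 min.

27.45 hours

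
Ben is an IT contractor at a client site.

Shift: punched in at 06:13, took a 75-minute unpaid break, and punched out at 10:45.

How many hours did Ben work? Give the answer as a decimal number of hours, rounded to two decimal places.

Shift: 06:13–10:45 = 4 h 32 min; less 75 min break → 3 h 17 min

3.28 hours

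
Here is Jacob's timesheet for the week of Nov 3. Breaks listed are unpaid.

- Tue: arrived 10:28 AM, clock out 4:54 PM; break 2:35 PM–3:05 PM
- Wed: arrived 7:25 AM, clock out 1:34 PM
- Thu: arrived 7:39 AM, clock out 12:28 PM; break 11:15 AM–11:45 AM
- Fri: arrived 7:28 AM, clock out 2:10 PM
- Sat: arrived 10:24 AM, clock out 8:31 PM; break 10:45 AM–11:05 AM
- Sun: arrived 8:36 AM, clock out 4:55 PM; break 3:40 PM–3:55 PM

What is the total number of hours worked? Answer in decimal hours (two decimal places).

40.95 hours

Tue: 10:28 AM–4:54 PM = 6 h 26 min; less 30 min break → 5 h 56 min
Wed: 7:25 AM–1:34 PM = 6 h 9 min
Thu: 7:39 AM–12:28 PM = 4 h 49 min; less 30 min break → 4 h 19 min
Fri: 7:28 AM–2:10 PM = 6 h 42 min
Sat: 10:24 AM–8:31 PM = 10 h 7 min; less 20 min break → 9 h 47 min
Sun: 8:36 AM–4:55 PM = 8 h 19 min; less 15 min break → 8 h 4 min
Total: 5 h 56 min + 6 h 9 min + 4 h 19 min + 6 h 42 min + 9 h 47 min + 8 h 4 min = 40 h 57 min.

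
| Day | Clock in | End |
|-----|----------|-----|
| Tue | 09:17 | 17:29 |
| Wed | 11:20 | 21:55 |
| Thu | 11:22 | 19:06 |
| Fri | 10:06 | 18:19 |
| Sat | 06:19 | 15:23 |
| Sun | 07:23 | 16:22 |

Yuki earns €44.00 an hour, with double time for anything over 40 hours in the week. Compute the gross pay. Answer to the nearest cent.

Tue: 09:17–17:29 = 8 h 12 min
Wed: 11:20–21:55 = 10 h 35 min
Thu: 11:22–19:06 = 7 h 44 min
Fri: 10:06–18:19 = 8 h 13 min
Sat: 06:19–15:23 = 9 h 4 min
Sun: 07:23–16:22 = 8 h 59 min
Total worked: 52 h 47 min = 3167 min.
Regular 40 h 0 min = 2400 min at €44.00/h; overtime 12 h 47 min = 767 min at €88.00/h.
Pay = (2400 × €44.00 + 767 × €88.00) ÷ 60 = €2884.93.

€2884.93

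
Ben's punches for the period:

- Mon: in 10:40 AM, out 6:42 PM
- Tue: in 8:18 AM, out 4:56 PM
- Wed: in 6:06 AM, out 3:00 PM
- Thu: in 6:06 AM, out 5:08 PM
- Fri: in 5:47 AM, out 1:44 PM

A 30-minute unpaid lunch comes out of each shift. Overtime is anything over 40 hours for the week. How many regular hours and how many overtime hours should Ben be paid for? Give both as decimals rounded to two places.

Regular 40.00 hours, overtime 2.05 hours

Mon: 10:40 AM–6:42 PM = 8 h 2 min; less 30 min break → 7 h 32 min
Tue: 8:18 AM–4:56 PM = 8 h 38 min; less 30 min break → 8 h 8 min
Wed: 6:06 AM–3:00 PM = 8 h 54 min; less 30 min break → 8 h 24 min
Thu: 6:06 AM–5:08 PM = 11 h 2 min; less 30 min break → 10 h 32 min
Fri: 5:47 AM–1:44 PM = 7 h 57 min; less 30 min break → 7 h 27 min
Total worked: 42 h 3 min = 42.05 h.
Threshold 40 h → overtime 2 h 3 min, regular 40 h 0 min.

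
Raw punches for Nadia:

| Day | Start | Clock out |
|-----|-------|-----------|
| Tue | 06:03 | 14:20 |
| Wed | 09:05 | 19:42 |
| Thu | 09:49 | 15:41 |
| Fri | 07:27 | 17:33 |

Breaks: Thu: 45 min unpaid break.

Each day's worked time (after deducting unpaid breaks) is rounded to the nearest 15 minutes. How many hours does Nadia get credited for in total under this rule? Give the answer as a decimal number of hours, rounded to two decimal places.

Tue: 06:03–14:20 = 8 h 17 min → rounds to 8 h 15 min
Wed: 09:05–19:42 = 10 h 37 min → rounds to 10 h 30 min
Thu: 09:49–15:41 = 5 h 52 min − 45 min = 5 h 7 min → rounds to 5 h 0 min
Fri: 07:27–17:33 = 10 h 6 min → rounds to 10 h 0 min
Total credited: 33 h 45 min.

33.75 hours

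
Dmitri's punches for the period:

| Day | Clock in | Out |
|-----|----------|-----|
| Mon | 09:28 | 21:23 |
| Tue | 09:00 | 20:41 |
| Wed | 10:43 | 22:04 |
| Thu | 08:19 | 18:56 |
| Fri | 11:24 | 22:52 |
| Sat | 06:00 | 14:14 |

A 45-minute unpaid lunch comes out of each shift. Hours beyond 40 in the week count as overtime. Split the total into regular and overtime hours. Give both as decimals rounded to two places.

Regular 40.00 hours, overtime 20.77 hours

Mon: 09:28–21:23 = 11 h 55 min; less 45 min break → 11 h 10 min
Tue: 09:00–20:41 = 11 h 41 min; less 45 min break → 10 h 56 min
Wed: 10:43–22:04 = 11 h 21 min; less 45 min break → 10 h 36 min
Thu: 08:19–18:56 = 10 h 37 min; less 45 min break → 9 h 52 min
Fri: 11:24–22:52 = 11 h 28 min; less 45 min break → 10 h 43 min
Sat: 06:00–14:14 = 8 h 14 min; less 45 min break → 7 h 29 min
Total worked: 60 h 46 min = 60.77 h.
Threshold 40 h → overtime 20 h 46 min, regular 40 h 0 min.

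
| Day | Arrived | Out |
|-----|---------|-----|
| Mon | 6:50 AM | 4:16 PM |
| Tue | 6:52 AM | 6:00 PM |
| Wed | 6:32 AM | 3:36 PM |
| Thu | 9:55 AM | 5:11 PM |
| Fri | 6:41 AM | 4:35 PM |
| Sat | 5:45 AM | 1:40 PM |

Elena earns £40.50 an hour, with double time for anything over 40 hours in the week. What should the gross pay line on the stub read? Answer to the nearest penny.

£2812.05

Mon: 6:50 AM–4:16 PM = 9 h 26 min
Tue: 6:52 AM–6:00 PM = 11 h 8 min
Wed: 6:32 AM–3:36 PM = 9 h 4 min
Thu: 9:55 AM–5:11 PM = 7 h 16 min
Fri: 6:41 AM–4:35 PM = 9 h 54 min
Sat: 5:45 AM–1:40 PM = 7 h 55 min
Total worked: 54 h 43 min = 3283 min.
Regular 40 h 0 min = 2400 min at £40.50/h; overtime 14 h 43 min = 883 min at £81.00/h.
Pay = (2400 × £40.50 + 883 × £81.00) ÷ 60 = £2812.05.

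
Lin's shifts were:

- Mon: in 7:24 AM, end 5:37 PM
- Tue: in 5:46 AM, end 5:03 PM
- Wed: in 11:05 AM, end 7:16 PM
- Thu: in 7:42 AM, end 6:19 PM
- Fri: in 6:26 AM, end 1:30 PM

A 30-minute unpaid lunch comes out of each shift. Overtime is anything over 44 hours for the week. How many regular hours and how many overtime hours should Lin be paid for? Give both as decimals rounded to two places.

Mon: 7:24 AM–5:37 PM = 10 h 13 min; less 30 min break → 9 h 43 min
Tue: 5:46 AM–5:03 PM = 11 h 17 min; less 30 min break → 10 h 47 min
Wed: 11:05 AM–7:16 PM = 8 h 11 min; less 30 min break → 7 h 41 min
Thu: 7:42 AM–6:19 PM = 10 h 37 min; less 30 min break → 10 h 7 min
Fri: 6:26 AM–1:30 PM = 7 h 4 min; less 30 min break → 6 h 34 min
Total worked: 44 h 52 min = 44.87 h.
Threshold 44 h → overtime 0 h 52 min, regular 44 h 0 min.

Regular 44.00 hours, overtime 0.87 hours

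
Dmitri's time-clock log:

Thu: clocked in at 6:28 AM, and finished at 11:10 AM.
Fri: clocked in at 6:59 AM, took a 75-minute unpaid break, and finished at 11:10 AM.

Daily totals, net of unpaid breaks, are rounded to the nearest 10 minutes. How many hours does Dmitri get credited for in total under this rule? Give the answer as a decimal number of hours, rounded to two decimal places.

Thu: 6:28 AM–11:10 AM = 4 h 42 min → rounds to 4 h 40 min
Fri: 6:59 AM–11:10 AM = 4 h 11 min − 75 min = 2 h 56 min → rounds to 3 h 0 min
Total credited: 7 h 40 min.

7.67 hours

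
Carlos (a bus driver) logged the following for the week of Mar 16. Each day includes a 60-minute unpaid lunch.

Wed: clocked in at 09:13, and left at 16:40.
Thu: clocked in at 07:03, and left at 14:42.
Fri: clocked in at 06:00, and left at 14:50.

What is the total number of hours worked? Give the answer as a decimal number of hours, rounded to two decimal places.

Wed: 09:13–16:40 = 7 h 27 min; less 60 min break → 6 h 27 min
Thu: 07:03–14:42 = 7 h 39 min; less 60 min break → 6 h 39 min
Fri: 06:00–14:50 = 8 h 50 min; less 60 min break → 7 h 50 min
Total: 6 h 27 min + 6 h 39 min + 7 h 50 min = 20 h 56 min.

20.93 hours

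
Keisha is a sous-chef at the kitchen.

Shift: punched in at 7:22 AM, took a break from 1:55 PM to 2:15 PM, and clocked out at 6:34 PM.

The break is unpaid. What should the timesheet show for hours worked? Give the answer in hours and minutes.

10 h 52 min

Shift: 7:22 AM–6:34 PM = 11 h 12 min; less 20 min break → 10 h 52 min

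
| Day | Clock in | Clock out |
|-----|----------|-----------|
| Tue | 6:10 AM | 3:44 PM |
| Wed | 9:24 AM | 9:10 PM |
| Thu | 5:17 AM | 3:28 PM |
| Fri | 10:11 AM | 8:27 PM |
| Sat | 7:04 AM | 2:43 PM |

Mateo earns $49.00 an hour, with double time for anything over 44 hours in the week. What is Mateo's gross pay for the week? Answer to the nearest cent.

Tue: 6:10 AM–3:44 PM = 9 h 34 min
Wed: 9:24 AM–9:10 PM = 11 h 46 min
Thu: 5:17 AM–3:28 PM = 10 h 11 min
Fri: 10:11 AM–8:27 PM = 10 h 16 min
Sat: 7:04 AM–2:43 PM = 7 h 39 min
Total worked: 49 h 26 min = 2966 min.
Regular 44 h 0 min = 2640 min at $49.00/h; overtime 5 h 26 min = 326 min at $98.00/h.
Pay = (2640 × $49.00 + 326 × $98.00) ÷ 60 = $2688.47.

$2688.47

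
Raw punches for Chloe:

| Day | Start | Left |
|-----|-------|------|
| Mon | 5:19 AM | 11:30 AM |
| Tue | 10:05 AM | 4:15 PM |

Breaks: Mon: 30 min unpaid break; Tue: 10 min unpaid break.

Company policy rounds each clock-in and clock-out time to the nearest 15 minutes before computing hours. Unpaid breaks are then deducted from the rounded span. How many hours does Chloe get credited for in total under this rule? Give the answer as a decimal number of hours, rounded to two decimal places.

Mon: in 5:19 AM→5:15 AM, out 11:30 AM→11:30 AM; 6 h 15 min − 30 min = 5 h 45 min
Tue: in 10:05 AM→10:00 AM, out 4:15 PM→4:15 PM; 6 h 15 min − 10 min = 6 h 5 min
Total credited: 11 h 50 min.

11.83 hours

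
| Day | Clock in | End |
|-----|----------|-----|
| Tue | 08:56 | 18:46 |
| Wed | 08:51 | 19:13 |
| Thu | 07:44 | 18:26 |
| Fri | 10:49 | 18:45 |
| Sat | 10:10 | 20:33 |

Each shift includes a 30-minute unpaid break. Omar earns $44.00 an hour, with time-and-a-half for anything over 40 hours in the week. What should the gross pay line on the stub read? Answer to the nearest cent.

$2203.30

Tue: 08:56–18:46 = 9 h 50 min; less 30 min break → 9 h 20 min
Wed: 08:51–19:13 = 10 h 22 min; less 30 min break → 9 h 52 min
Thu: 07:44–18:26 = 10 h 42 min; less 30 min break → 10 h 12 min
Fri: 10:49–18:45 = 7 h 56 min; less 30 min break → 7 h 26 min
Sat: 10:10–20:33 = 10 h 23 min; less 30 min break → 9 h 53 min
Total worked: 46 h 43 min = 2803 min.
Regular 40 h 0 min = 2400 min at $44.00/h; overtime 6 h 43 min = 403 min at $66.00/h.
Pay = (2400 × $44.00 + 403 × $66.00) ÷ 60 = $2203.30.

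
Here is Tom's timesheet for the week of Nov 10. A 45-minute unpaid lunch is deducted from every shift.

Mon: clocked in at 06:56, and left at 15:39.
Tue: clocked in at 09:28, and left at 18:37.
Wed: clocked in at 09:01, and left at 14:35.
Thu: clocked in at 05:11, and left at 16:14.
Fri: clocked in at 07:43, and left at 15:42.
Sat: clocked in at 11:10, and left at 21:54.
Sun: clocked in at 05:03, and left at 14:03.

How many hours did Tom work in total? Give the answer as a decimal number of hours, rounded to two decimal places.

Mon: 06:56–15:39 = 8 h 43 min; less 45 min break → 7 h 58 min
Tue: 09:28–18:37 = 9 h 9 min; less 45 min break → 8 h 24 min
Wed: 09:01–14:35 = 5 h 34 min; less 45 min break → 4 h 49 min
Thu: 05:11–16:14 = 11 h 3 min; less 45 min break → 10 h 18 min
Fri: 07:43–15:42 = 7 h 59 min; less 45 min break → 7 h 14 min
Sat: 11:10–21:54 = 10 h 44 min; less 45 min break → 9 h 59 min
Sun: 05:03–14:03 = 9 h 0 min; less 45 min break → 8 h 15 min
Total: 7 h 58 min + 8 h 24 min + 4 h 49 min + 10 h 18 min + 7 h 14 min + 9 h 59 min + 8 h 15 min = 56 h 57 min.

56.95 hours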